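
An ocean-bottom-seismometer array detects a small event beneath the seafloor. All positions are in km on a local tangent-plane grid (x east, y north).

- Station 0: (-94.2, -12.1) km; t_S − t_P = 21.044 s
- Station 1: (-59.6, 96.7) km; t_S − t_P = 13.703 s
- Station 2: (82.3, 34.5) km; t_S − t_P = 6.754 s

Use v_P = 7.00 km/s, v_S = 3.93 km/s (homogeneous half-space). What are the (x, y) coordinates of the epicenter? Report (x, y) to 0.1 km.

x ≈ 63.1 km, y ≈ 91.9 km

Distance from S−P lag: d = Δt · v_P v_S / (v_P − v_S) = Δt · (7.00·3.93)/(7.00−3.93) ≈ 8.9609·Δt.
So d_Station 0 = 188.57, d_Station 1 = 122.79, d_Station 2 = 60.52 km.
Circle about each station: (x + 94.2)² + (y + 12.1)² = 188.57²; (x + 59.6)² + (y − 96.7)² = 122.79²; (x − 82.3)² + (y − 34.5)² = 60.52².
Subtracting the Station 0 equation from the Station 1 and Station 2 equations removes the quadratic terms:
69.2 x + 217.6 y = 24364.26
353.0 x + 93.2 y = 30839.46
Solving the 2×2 system: x ≈ 63.1, y ≈ 91.9 km.
Check against Station 0 (with the unrounded x, y): √((x + 94.2)²+(y + 12.1)²) = 188.57 ≈ 188.57 km. ✓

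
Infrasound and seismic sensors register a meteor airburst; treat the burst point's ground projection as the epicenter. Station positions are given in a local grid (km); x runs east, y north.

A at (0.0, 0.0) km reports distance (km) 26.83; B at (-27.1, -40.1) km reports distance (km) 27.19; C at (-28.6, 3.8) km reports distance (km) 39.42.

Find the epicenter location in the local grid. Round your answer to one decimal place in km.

Circle about each station: x² + y² = 26.83²; (x + 27.1)² + (y + 40.1)² = 27.19²; (x + 28.6)² + (y − 3.8)² = 39.42².
Subtracting the A equation from the B and C equations removes the quadratic terms:
-54.2 x − 80.2 y = 2322.97
-57.2 x + 7.6 y = -1.69
Solving the 2×2 system: x ≈ -3.5, y ≈ -26.6 km.
Check against A (with the unrounded x, y): √(x²+y²) = 26.83 ≈ 26.83 km. ✓

x ≈ -3.5 km, y ≈ -26.6 km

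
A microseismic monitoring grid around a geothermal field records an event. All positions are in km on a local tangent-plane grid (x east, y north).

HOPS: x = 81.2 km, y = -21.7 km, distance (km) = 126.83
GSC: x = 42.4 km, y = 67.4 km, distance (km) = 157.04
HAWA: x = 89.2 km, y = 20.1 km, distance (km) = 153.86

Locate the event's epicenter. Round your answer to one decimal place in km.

x ≈ -36.8 km, y ≈ -68.2 km

Circle about each station: (x − 81.2)² + (y + 21.7)² = 126.83²; (x − 42.4)² + (y − 67.4)² = 157.04²; (x − 89.2)² + (y − 20.1)² = 153.86².
Subtracting the HOPS equation from the GSC and HAWA equations removes the quadratic terms:
-77.6 x + 178.2 y = -9299.52
16.0 x + 83.6 y = -6290.73
Solving the 2×2 system: x ≈ -36.8, y ≈ -68.2 km.
Check against HOPS (with the unrounded x, y): √((x − 81.2)²+(y + 21.7)²) = 126.83 ≈ 126.83 km. ✓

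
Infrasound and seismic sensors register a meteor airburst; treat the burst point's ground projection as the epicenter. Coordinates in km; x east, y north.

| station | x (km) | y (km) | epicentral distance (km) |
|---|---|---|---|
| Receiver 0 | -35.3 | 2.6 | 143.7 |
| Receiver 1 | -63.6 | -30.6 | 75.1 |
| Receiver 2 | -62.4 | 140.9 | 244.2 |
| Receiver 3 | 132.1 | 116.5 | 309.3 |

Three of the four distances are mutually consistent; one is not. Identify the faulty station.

Receiver 0

Solve using three stations at a time. Using Receiver 1, Receiver 2, Receiver 3 (subtract circle equations pairwise → linear system) gives (x, y) ≈ (-86.7, -102.1).
Distances from that point to each station vs reported:
  Receiver 0: calculated 116.7 vs reported 143.7 → residual 27.0 km
  Receiver 1: calculated 75.1 vs reported 75.1 → residual 0.0 km
  Receiver 2: calculated 244.2 vs reported 244.2 → residual 0.0 km
  Receiver 3: calculated 309.3 vs reported 309.3 → residual 0.0 km
Receiver 1, Receiver 2, Receiver 3 are mutually consistent (residuals ≈ 0); Receiver 0 is off by 27.0 km.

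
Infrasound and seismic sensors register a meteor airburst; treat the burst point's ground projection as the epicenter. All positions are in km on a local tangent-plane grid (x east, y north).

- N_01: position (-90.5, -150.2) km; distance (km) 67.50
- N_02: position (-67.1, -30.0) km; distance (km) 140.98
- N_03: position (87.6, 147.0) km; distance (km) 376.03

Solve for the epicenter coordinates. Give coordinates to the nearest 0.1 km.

Circle about each station: (x + 90.5)² + (y + 150.2)² = 67.50²; (x + 67.1)² + (y + 30.0)² = 140.98²; (x − 87.6)² + (y − 147.0)² = 376.03².
Subtracting the N_01 equation from the N_02 and N_03 equations removes the quadratic terms:
46.8 x + 240.4 y = -40666.99
356.2 x + 594.4 y = -138309.84
Solving the 2×2 system: x ≈ -157.0, y ≈ -138.6 km.

-157.0 km east, -138.6 km north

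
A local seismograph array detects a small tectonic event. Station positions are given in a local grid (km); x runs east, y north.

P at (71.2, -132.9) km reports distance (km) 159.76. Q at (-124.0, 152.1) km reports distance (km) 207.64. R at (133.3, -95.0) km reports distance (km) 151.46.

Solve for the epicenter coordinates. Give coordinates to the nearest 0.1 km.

Circle about each station: (x − 71.2)² + (y + 132.9)² = 159.76²; (x + 124.0)² + (y − 152.1)² = 207.64²; (x − 133.3)² + (y + 95.0)² = 151.46².
Subtracting the P equation from the Q and R equations removes the quadratic terms:
-390.4 x + 570.0 y = -1812.55
124.2 x + 75.8 y = 6645.17
Solving the 2×2 system: x ≈ 39.1, y ≈ 23.6 km.
Check against P (with the unrounded x, y): √((x − 71.2)²+(y + 132.9)²) = 159.76 ≈ 159.76 km. ✓

x ≈ 39.1 km, y ≈ 23.6 km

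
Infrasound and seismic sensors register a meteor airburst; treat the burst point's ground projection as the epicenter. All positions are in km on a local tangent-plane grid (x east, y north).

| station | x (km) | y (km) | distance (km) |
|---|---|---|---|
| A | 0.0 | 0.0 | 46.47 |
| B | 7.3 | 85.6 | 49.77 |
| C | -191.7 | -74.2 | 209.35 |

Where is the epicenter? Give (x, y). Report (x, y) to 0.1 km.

x ≈ -18.1 km, y ≈ 42.8 km

Circle about each station: x² + y² = 46.47²; (x − 7.3)² + (y − 85.6)² = 49.77²; (x + 191.7)² + (y + 74.2)² = 209.35².
Subtracting pairs of circle equations eliminates x²+y² and gives linear equations (the radical axes):
14.6 x + 171.2 y = 7063.06
-383.4 x − 148.4 y = 586.57
Solving the 2×2 system: x ≈ -18.1, y ≈ 42.8 km.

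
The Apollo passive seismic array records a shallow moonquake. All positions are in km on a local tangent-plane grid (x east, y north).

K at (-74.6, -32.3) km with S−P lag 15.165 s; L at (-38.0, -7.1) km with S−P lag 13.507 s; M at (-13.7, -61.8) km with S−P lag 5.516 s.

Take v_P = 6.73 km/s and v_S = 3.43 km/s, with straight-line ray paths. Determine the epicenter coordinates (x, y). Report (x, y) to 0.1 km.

x ≈ 18.8 km, y ≈ -82.6 km

Distance from S−P lag: d = Δt · v_P v_S / (v_P − v_S) = Δt · (6.73·3.43)/(6.73−3.43) ≈ 6.9951·Δt.
So d_K = 106.08, d_L = 94.48, d_M = 38.59 km.
Circle about each station: (x + 74.6)² + (y + 32.3)² = 106.08²; (x + 38.0)² + (y + 7.1)² = 94.48²; (x + 13.7)² + (y + 61.8)² = 38.59².
Subtracting pairs of circle equations eliminates x²+y² and gives linear equations (the radical axes):
73.2 x + 50.4 y = -2787.54
121.8 x − 59.0 y = 7162.26
Solving the 2×2 system: x ≈ 18.8, y ≈ -82.6 km.
Check against K (with the unrounded x, y): √((x + 74.6)²+(y + 32.3)²) = 106.08 ≈ 106.08 km. ✓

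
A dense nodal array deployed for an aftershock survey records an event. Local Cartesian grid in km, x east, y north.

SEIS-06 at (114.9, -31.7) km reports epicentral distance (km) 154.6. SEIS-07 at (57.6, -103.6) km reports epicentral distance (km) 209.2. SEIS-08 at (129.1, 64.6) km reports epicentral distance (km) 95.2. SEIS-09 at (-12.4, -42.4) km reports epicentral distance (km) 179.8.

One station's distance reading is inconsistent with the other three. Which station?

SEIS-09

Solve using three stations at a time. Using SEIS-06, SEIS-07, SEIS-08 (subtract circle equations pairwise → linear system) gives (x, y) ≈ (42.7, 105.2).
Distances from that point to each station vs reported:
  SEIS-06: calculated 154.8 vs reported 154.6 → residual 0.2 km
  SEIS-07: calculated 209.3 vs reported 209.2 → residual 0.1 km
  SEIS-08: calculated 95.4 vs reported 95.2 → residual 0.2 km
  SEIS-09: calculated 157.5 vs reported 179.8 → residual 22.3 km
SEIS-06, SEIS-07, SEIS-08 are mutually consistent (residuals ≈ 0); SEIS-09 is off by 22.3 km.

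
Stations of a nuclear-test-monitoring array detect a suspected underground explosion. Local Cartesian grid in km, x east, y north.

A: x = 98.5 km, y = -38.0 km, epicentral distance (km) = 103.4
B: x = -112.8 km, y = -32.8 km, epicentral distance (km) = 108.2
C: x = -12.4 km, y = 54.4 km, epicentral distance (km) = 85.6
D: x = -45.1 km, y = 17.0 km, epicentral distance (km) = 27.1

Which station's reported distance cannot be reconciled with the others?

D

Solve using three stations at a time. Using A, B, C (subtract circle equations pairwise → linear system) gives (x, y) ≈ (-4.6, -30.8).
Distances from that point to each station vs reported:
  A: calculated 103.4 vs reported 103.4 → residual 0.0 km
  B: calculated 108.2 vs reported 108.2 → residual 0.0 km
  C: calculated 85.6 vs reported 85.6 → residual 0.0 km
  D: calculated 62.6 vs reported 27.1 → residual 35.5 km
A, B, C are mutually consistent (residuals ≈ 0); D is off by 35.5 km.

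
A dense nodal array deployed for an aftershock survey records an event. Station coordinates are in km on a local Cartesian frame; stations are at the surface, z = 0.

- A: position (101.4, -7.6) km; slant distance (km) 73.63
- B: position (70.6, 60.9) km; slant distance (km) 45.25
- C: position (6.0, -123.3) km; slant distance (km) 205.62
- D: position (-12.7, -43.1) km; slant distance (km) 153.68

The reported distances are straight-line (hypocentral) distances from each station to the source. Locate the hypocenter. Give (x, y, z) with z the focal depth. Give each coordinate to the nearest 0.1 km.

x ≈ 98.5 km, y ≈ 56.9 km, depth ≈ 35.4 km

Each station gives a sphere (x−x_i)² + (y−y_i)² + z² = d_i² (stations at z=0).
Subtracting the A sphere from B and C: z² cancels, leaving linear equations in x and y:
-61.6 x + 137.0 y = 1727.26
-190.8 x − 231.4 y = -31959.04
Solving: x ≈ 98.498, y ≈ 56.896 km (keep extra digits for the depth step; rounded: 98.5, 56.9).
Then from the A sphere: z² = 73.63² − (x − 101.4)² − (y + 7.6)² with x = 98.498, y = 56.896, so z ≈ 35.401 ≈ 35.4 km.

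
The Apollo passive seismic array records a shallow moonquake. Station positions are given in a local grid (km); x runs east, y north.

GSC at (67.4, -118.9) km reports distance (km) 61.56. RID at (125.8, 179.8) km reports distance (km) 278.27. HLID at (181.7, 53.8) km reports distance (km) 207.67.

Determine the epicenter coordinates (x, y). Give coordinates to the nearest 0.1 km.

21.3 km east, -78.1 km north

Circle about each station: (x − 67.4)² + (y + 118.9)² = 61.56²; (x − 125.8)² + (y − 179.8)² = 278.27²; (x − 181.7)² + (y − 53.8)² = 207.67².
Subtracting the GSC equation from the RID and HLID equations removes the quadratic terms:
116.8 x + 597.4 y = -44170.85
228.6 x + 345.4 y = -22107.84
Solving the 2×2 system: x ≈ 21.3, y ≈ -78.1 km.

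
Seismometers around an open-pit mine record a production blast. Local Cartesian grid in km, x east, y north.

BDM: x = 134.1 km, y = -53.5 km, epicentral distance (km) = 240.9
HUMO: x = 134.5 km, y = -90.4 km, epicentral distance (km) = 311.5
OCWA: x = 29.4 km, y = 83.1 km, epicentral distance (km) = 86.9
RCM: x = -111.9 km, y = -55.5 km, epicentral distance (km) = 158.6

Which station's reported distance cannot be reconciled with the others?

Solve using three stations at a time. Using BDM, OCWA, RCM (subtract circle equations pairwise → linear system) gives (x, y) ≈ (-56.9, 93.3).
Distances from that point to each station vs reported:
  BDM: calculated 240.9 vs reported 240.9 → residual 0.0 km
  HUMO: calculated 265.3 vs reported 311.5 → residual 46.2 km
  OCWA: calculated 86.9 vs reported 86.9 → residual 0.0 km
  RCM: calculated 158.6 vs reported 158.6 → residual 0.0 km
BDM, OCWA, RCM are mutually consistent (residuals ≈ 0); HUMO is off by 46.2 km.

HUMO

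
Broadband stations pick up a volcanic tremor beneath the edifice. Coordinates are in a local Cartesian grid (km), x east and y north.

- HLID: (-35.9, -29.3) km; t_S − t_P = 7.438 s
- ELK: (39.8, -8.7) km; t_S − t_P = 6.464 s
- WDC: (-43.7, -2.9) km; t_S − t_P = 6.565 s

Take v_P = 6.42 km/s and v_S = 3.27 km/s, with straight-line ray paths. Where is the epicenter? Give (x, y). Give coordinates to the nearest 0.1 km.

Distance from S−P lag: d = Δt · v_P v_S / (v_P − v_S) = Δt · (6.42·3.27)/(6.42−3.27) ≈ 6.6646·Δt.
So d_HLID = 49.57, d_ELK = 43.08, d_WDC = 43.75 km.
Circle about each station: (x + 35.9)² + (y + 29.3)² = 49.57²; (x − 39.8)² + (y + 8.7)² = 43.08²; (x + 43.7)² + (y + 2.9)² = 43.75².
Subtracting pairs of circle equations eliminates x²+y² and gives linear equations (the radical axes):
151.4 x + 41.2 y = 113.73
-15.6 x + 52.8 y = 313.92
Solving the 2×2 system: x ≈ -0.8, y ≈ 5.7 km.

x ≈ -0.8 km, y ≈ 5.7 km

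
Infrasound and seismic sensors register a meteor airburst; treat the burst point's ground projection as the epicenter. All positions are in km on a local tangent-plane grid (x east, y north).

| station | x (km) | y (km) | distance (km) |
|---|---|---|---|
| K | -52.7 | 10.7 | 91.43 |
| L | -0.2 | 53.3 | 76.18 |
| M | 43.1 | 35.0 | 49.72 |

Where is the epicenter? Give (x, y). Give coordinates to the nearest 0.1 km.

Circle about each station: (x + 52.7)² + (y − 10.7)² = 91.43²; (x + 0.2)² + (y − 53.3)² = 76.18²; (x − 43.1)² + (y − 35.0)² = 49.72².
Subtracting the K equation from the L and M equations removes the quadratic terms:
105.0 x + 85.2 y = 2505.20
191.6 x + 48.6 y = 6078.20
Solving the 2×2 system: x ≈ 35.3, y ≈ -14.1 km.

x ≈ 35.3 km, y ≈ -14.1 km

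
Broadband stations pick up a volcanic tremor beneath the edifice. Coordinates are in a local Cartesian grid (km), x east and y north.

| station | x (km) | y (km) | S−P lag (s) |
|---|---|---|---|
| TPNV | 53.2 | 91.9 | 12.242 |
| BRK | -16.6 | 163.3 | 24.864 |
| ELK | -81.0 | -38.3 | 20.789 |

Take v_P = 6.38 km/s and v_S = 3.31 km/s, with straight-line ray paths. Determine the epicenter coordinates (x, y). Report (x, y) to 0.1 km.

(54.4, 7.7)

Distance from S−P lag: d = Δt · v_P v_S / (v_P − v_S) = Δt · (6.38·3.31)/(6.38−3.31) ≈ 6.8788·Δt.
So d_TPNV = 84.21, d_BRK = 171.03, d_ELK = 143.00 km.
Circle about each station: (x − 53.2)² + (y − 91.9)² = 84.21²; (x + 16.6)² + (y − 163.3)² = 171.03²; (x + 81.0)² + (y + 38.3)² = 143.00².
Subtracting the TPNV equation from the BRK and ELK equations removes the quadratic terms:
-139.6 x + 142.8 y = -6493.34
-268.4 x − 260.4 y = -16605.64
Solving the 2×2 system: x ≈ 54.4, y ≈ 7.7 km.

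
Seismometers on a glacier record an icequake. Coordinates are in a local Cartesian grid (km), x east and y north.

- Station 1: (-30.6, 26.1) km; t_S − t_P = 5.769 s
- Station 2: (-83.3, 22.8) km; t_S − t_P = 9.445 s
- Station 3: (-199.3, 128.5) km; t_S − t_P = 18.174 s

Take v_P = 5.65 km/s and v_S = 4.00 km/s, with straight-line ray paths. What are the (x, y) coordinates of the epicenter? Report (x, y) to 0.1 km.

Distance from S−P lag: d = Δt · v_P v_S / (v_P − v_S) = Δt · (5.65·4.00)/(5.65−4.00) ≈ 13.6970·Δt.
So d_Station 1 = 79.02, d_Station 2 = 129.37, d_Station 3 = 248.93 km.
Circle about each station: (x + 30.6)² + (y − 26.1)² = 79.02²; (x + 83.3)² + (y − 22.8)² = 129.37²; (x + 199.3)² + (y − 128.5)² = 248.93².
Subtracting the Station 1 equation from the Station 2 and Station 3 equations removes the quadratic terms:
-105.4 x − 6.6 y = -4651.28
-337.4 x + 204.8 y = -1106.81
Solving the 2×2 system: x ≈ 40.3, y ≈ 61.0 km.
Check against Station 1 (with the unrounded x, y): √((x + 30.6)²+(y − 26.1)²) = 79.03 ≈ 79.02 km. ✓

(40.3, 61.0)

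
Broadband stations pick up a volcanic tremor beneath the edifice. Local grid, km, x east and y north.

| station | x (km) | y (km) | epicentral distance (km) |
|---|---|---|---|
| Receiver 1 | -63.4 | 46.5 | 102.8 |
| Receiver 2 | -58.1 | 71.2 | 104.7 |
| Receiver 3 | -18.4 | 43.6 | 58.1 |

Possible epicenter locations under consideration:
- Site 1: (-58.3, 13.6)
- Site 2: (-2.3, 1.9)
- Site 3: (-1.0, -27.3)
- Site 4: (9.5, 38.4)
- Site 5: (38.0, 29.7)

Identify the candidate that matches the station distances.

For each candidate, compare |candidate − station| to the reported distance:
Site 1: residuals Receiver 1 69.5, Receiver 2 47.1, Receiver 3 8.2 → max 69.5 km
Site 2: residuals Receiver 1 27.2, Receiver 2 15.7, Receiver 3 13.4 → max 27.2 km
Site 3: residuals Receiver 1 6.2, Receiver 2 9.2, Receiver 3 14.9 → max 14.9 km
Site 4: residuals Receiver 1 29.5, Receiver 2 29.6, Receiver 3 29.7 → max 29.7 km
Site 5: residuals Receiver 1 0.0, Receiver 2 0.0, Receiver 3 0.0 → max 0.0 km
Only Site 5 has all residuals ≈ 0.

Site 5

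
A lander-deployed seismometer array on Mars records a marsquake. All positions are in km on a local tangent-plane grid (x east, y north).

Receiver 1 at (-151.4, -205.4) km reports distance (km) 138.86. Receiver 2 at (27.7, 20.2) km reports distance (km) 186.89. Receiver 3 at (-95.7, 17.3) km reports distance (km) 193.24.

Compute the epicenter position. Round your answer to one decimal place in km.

x ≈ -20.0 km, y ≈ -160.5 km

Circle about each station: (x + 151.4)² + (y + 205.4)² = 138.86²; (x − 27.7)² + (y − 20.2)² = 186.89²; (x + 95.7)² + (y − 17.3)² = 193.24².
Subtracting pairs of circle equations eliminates x²+y² and gives linear equations (the radical axes):
358.2 x + 451.2 y = -79581.56
111.4 x + 445.4 y = -73712.94
Solving the 2×2 system: x ≈ -20.0, y ≈ -160.5 km.
Check against Receiver 1 (with the unrounded x, y): √((x + 151.4)²+(y + 205.4)²) = 138.85 ≈ 138.86 km. ✓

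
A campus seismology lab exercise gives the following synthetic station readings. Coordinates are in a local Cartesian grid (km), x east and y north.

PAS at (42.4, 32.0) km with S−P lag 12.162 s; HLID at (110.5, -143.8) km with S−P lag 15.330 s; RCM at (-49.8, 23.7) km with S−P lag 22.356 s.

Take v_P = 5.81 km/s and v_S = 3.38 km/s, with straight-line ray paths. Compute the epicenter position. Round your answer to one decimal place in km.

125.3 km east, -20.8 km north

Distance from S−P lag: d = Δt · v_P v_S / (v_P − v_S) = Δt · (5.81·3.38)/(5.81−3.38) ≈ 8.0814·Δt.
So d_PAS = 98.29, d_HLID = 123.89, d_RCM = 180.67 km.
Circle about each station: (x − 42.4)² + (y − 32.0)² = 98.29²; (x − 110.5)² + (y + 143.8)² = 123.89²; (x + 49.8)² + (y − 23.7)² = 180.67².
Subtracting pairs of circle equations eliminates x²+y² and gives linear equations (the radical axes):
136.2 x − 351.6 y = 24379.12
-184.4 x − 16.6 y = -22760.75
Solving the 2×2 system: x ≈ 125.3, y ≈ -20.8 km.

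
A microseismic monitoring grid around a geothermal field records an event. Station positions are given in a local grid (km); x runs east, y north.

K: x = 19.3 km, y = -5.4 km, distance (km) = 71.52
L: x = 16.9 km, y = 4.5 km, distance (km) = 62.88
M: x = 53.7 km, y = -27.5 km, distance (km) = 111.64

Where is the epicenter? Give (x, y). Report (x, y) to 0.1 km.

-29.8 km east, 46.6 km north

Circle about each station: (x − 19.3)² + (y + 5.4)² = 71.52²; (x − 16.9)² + (y − 4.5)² = 62.88²; (x − 53.7)² + (y + 27.5)² = 111.64².
Subtracting the K equation from the L and M equations removes the quadratic terms:
-4.8 x + 19.8 y = 1065.43
68.8 x − 44.2 y = -4110.09
Solving the 2×2 system: x ≈ -29.8, y ≈ 46.6 km.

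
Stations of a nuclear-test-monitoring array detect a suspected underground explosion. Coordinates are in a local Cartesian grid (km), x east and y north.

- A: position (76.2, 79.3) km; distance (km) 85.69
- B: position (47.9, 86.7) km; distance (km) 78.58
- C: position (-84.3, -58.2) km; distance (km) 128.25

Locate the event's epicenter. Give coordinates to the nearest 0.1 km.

Circle about each station: (x − 76.2)² + (y − 79.3)² = 85.69²; (x − 47.9)² + (y − 86.7)² = 78.58²; (x + 84.3)² + (y + 58.2)² = 128.25².
Subtracting pairs of circle equations eliminates x²+y² and gives linear equations (the radical axes):
-56.6 x + 14.8 y = -1115.67
-321.0 x − 275.0 y = -10706.49
Solving the 2×2 system: x ≈ 22.9, y ≈ 12.2 km.
Check against A (with the unrounded x, y): √((x − 76.2)²+(y − 79.3)²) = 85.69 ≈ 85.69 km. ✓

x ≈ 22.9 km, y ≈ 12.2 km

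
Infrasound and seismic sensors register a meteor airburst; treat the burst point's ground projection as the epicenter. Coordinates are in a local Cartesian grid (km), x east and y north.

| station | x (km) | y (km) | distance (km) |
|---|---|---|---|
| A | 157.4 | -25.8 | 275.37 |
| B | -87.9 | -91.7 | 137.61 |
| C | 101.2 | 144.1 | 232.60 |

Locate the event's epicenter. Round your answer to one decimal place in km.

Circle about each station: (x − 157.4)² + (y + 25.8)² = 275.37²; (x + 87.9)² + (y + 91.7)² = 137.61²; (x − 101.2)² + (y − 144.1)² = 232.60².
Subtracting pairs of circle equations eliminates x²+y² and gives linear equations (the radical axes):
-490.6 x − 131.8 y = 47587.02
-112.4 x + 339.8 y = 27291.73
Solving the 2×2 system: x ≈ -108.9, y ≈ 44.3 km.

-108.9 km east, 44.3 km north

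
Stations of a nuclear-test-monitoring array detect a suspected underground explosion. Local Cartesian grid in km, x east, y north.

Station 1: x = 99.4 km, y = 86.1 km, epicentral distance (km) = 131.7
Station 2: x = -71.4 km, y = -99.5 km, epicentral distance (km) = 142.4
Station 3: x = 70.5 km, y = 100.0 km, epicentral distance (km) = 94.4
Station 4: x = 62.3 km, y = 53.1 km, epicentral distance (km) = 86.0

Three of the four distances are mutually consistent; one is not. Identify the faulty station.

Station 3

Solve using three stations at a time. Using Station 1, Station 2, Station 4 (subtract circle equations pairwise → linear system) gives (x, y) ≈ (-21.2, 33.6).
Distances from that point to each station vs reported:
  Station 1: calculated 131.6 vs reported 131.7 → residual 0.1 km
  Station 2: calculated 142.3 vs reported 142.4 → residual 0.1 km
  Station 3: calculated 113.2 vs reported 94.4 → residual 18.8 km
  Station 4: calculated 85.8 vs reported 86.0 → residual 0.2 km
Station 1, Station 2, Station 4 are mutually consistent (residuals ≈ 0); Station 3 is off by 18.8 km.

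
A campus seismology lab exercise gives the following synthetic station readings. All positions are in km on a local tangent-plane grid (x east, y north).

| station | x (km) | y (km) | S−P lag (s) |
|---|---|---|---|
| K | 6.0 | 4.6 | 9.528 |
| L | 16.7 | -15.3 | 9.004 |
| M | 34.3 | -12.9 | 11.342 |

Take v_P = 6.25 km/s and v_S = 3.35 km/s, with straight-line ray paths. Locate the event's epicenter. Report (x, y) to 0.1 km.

(-40.6, -46.0)

Distance from S−P lag: d = Δt · v_P v_S / (v_P − v_S) = Δt · (6.25·3.35)/(6.25−3.35) ≈ 7.2198·Δt.
So d_K = 68.79, d_L = 65.01, d_M = 81.89 km.
Circle about each station: (x − 6.0)² + (y − 4.6)² = 68.79²; (x − 16.7)² + (y + 15.3)² = 65.01²; (x − 34.3)² + (y + 12.9)² = 81.89².
Subtracting the K equation from the L and M equations removes the quadratic terms:
21.4 x − 39.8 y = 961.58
56.6 x − 35.0 y = -688.17
Solving the 2×2 system: x ≈ -40.6, y ≈ -46.0 km.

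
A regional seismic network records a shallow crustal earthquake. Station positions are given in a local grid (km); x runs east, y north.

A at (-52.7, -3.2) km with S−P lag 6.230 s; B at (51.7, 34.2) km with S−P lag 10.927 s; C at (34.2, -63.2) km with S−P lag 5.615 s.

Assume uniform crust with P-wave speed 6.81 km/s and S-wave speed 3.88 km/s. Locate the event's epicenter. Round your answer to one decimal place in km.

Distance from S−P lag: d = Δt · v_P v_S / (v_P − v_S) = Δt · (6.81·3.88)/(6.81−3.88) ≈ 9.0180·Δt.
So d_A = 56.18, d_B = 98.54, d_C = 50.64 km.
Circle about each station: (x + 52.7)² + (y + 3.2)² = 56.18²; (x − 51.7)² + (y − 34.2)² = 98.54²; (x − 34.2)² + (y + 63.2)² = 50.64².
Subtracting the A equation from the B and C equations removes the quadratic terms:
208.8 x + 74.8 y = -5498.94
173.8 x − 120.0 y = 2968.13
Solving the 2×2 system: x ≈ -11.5, y ≈ -41.4 km.

-11.5 km east, -41.4 km north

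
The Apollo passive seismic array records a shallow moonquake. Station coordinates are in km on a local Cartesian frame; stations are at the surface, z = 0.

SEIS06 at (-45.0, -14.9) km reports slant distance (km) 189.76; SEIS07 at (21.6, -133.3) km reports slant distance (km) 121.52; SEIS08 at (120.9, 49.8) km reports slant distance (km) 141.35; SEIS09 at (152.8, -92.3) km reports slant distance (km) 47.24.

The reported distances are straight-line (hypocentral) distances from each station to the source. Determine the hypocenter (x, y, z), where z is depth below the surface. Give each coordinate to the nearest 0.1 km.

x ≈ 126.6 km, y ≈ -86.0 km, depth ≈ 38.8 km

Each station gives a sphere (x−x_i)² + (y−y_i)² + z² = d_i² (stations at z=0).
Subtracting the SEIS06 sphere from SEIS07 and SEIS08: z² cancels, leaving linear equations in x and y:
133.2 x − 236.8 y = 37230.19
331.8 x + 129.4 y = 30878.88
Solving: x ≈ 126.607, y ≈ -86.006 km (keep extra digits for the depth step; rounded: 126.6, -86.0).
Then from the SEIS06 sphere: z² = 189.76² − (x + 45.0)² − (y + 14.9)² with x = 126.607, y = -86.006, so z ≈ 38.779 ≈ 38.8 km.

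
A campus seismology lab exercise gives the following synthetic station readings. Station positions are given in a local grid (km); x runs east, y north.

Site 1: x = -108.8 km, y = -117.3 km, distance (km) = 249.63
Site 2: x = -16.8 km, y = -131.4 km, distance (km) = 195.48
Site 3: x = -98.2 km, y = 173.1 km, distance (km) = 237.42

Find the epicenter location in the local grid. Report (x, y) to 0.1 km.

Circle about each station: (x + 108.8)² + (y + 117.3)² = 249.63²; (x + 16.8)² + (y + 131.4)² = 195.48²; (x + 98.2)² + (y − 173.1)² = 237.42².
Subtracting the Site 1 equation from the Site 2 and Site 3 equations removes the quadratic terms:
184.0 x − 28.2 y = 16054.18
21.2 x + 580.8 y = 19957.00
Solving the 2×2 system: x ≈ 92.0, y ≈ 31.0 km.

x ≈ 92.0 km, y ≈ 31.0 km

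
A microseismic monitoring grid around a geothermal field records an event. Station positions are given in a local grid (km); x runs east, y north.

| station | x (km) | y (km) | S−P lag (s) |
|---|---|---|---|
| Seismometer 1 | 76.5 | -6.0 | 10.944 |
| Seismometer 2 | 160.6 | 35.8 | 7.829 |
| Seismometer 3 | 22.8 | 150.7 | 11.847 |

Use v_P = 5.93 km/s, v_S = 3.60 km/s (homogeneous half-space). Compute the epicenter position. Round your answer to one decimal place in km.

111.4 km east, 88.0 km north

Distance from S−P lag: d = Δt · v_P v_S / (v_P − v_S) = Δt · (5.93·3.60)/(5.93−3.60) ≈ 9.1622·Δt.
So d_Seismometer 1 = 100.27, d_Seismometer 2 = 71.73, d_Seismometer 3 = 108.54 km.
Circle about each station: (x − 76.5)² + (y + 6.0)² = 100.27²; (x − 160.6)² + (y − 35.8)² = 71.73²; (x − 22.8)² + (y − 150.7)² = 108.54².
Subtracting pairs of circle equations eliminates x²+y² and gives linear equations (the radical axes):
168.2 x + 83.6 y = 26094.63
-107.4 x + 313.4 y = 15615.22
Solving the 2×2 system: x ≈ 111.4, y ≈ 88.0 km.
Check against Seismometer 1 (with the unrounded x, y): √((x − 76.5)²+(y + 6.0)²) = 100.27 ≈ 100.27 km. ✓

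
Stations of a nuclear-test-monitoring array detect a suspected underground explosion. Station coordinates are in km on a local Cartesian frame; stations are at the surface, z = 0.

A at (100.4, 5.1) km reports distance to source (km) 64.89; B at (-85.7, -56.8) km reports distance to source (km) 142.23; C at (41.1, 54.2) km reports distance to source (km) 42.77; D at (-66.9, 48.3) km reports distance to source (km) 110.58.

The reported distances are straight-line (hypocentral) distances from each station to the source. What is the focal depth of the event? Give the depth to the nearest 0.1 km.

z ≈ 12.6 km

Each station gives a sphere (x−x_i)² + (y−y_i)² + z² = d_i² (stations at z=0).
Subtracting the A sphere from B and C: z² cancels, leaving linear equations in x and y:
-372.2 x − 123.8 y = -15554.10
-118.6 x + 98.2 y = -3097.88
Solving: x ≈ 37.299, y ≈ 13.501 km (keep extra digits for the depth step; rounded: 37.3, 13.5).
Then from the A sphere: z² = 64.89² − (x − 100.4)² − (y − 5.1)² with x = 37.299, y = 13.501, so z ≈ 12.586 ≈ 12.6 km.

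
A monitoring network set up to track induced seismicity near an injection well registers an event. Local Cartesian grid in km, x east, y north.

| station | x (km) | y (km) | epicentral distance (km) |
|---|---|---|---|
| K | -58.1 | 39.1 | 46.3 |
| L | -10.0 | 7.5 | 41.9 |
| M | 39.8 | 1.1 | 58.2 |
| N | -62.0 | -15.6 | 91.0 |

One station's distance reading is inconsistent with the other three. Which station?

Solve using three stations at a time. Using L, M, N (subtract circle equations pairwise → linear system) gives (x, y) ≈ (4.0, 47.1).
Distances from that point to each station vs reported:
  K: calculated 62.6 vs reported 46.3 → residual 16.3 km
  L: calculated 42.0 vs reported 41.9 → residual 0.1 km
  M: calculated 58.3 vs reported 58.2 → residual 0.1 km
  N: calculated 91.1 vs reported 91.0 → residual 0.1 km
L, M, N are mutually consistent (residuals ≈ 0); K is off by 16.3 km.

K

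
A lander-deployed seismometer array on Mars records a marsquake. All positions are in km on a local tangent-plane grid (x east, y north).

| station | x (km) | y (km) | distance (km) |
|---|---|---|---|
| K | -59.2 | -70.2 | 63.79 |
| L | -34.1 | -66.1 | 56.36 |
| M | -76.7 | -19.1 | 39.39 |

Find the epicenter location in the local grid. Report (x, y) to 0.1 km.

(-38.4, -9.9)

Circle about each station: (x + 59.2)² + (y + 70.2)² = 63.79²; (x + 34.1)² + (y + 66.1)² = 56.36²; (x + 76.7)² + (y + 19.1)² = 39.39².
Subtracting the K equation from the L and M equations removes the quadratic terms:
50.2 x + 8.2 y = -2007.95
-35.0 x + 102.2 y = 332.61
Solving the 2×2 system: x ≈ -38.4, y ≈ -9.9 km.
Check against K (with the unrounded x, y): √((x + 59.2)²+(y + 70.2)²) = 63.80 ≈ 63.79 km. ✓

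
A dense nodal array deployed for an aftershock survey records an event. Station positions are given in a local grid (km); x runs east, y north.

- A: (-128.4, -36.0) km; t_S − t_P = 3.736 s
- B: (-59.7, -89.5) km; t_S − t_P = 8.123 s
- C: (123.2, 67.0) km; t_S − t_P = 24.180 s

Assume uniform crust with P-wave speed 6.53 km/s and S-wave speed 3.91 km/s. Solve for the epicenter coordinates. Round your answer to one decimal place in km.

-96.1 km east, -19.2 km north

Distance from S−P lag: d = Δt · v_P v_S / (v_P − v_S) = Δt · (6.53·3.91)/(6.53−3.91) ≈ 9.7452·Δt.
So d_A = 36.41, d_B = 79.16, d_C = 235.64 km.
Circle about each station: (x + 128.4)² + (y + 36.0)² = 36.41²; (x + 59.7)² + (y + 89.5)² = 79.16²; (x − 123.2)² + (y − 67.0)² = 235.64².
Subtracting pairs of circle equations eliminates x²+y² and gives linear equations (the radical axes):
137.4 x − 107.0 y = -11148.84
503.2 x + 206.0 y = -52315.84
Solving the 2×2 system: x ≈ -96.1, y ≈ -19.2 km.
Check against A (with the unrounded x, y): √((x + 128.4)²+(y + 36.0)²) = 36.40 ≈ 36.41 km. ✓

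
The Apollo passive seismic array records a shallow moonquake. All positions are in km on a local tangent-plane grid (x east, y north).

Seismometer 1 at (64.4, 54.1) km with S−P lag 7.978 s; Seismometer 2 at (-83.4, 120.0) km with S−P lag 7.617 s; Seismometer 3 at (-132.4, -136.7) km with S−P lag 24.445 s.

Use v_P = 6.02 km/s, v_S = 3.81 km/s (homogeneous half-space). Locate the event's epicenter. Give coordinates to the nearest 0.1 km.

x ≈ -11.8 km, y ≈ 86.5 km

Distance from S−P lag: d = Δt · v_P v_S / (v_P − v_S) = Δt · (6.02·3.81)/(6.02−3.81) ≈ 10.3784·Δt.
So d_Seismometer 1 = 82.80, d_Seismometer 2 = 79.05, d_Seismometer 3 = 253.70 km.
Circle about each station: (x − 64.4)² + (y − 54.1)² = 82.80²; (x + 83.4)² + (y − 120.0)² = 79.05²; (x + 132.4)² + (y + 136.7)² = 253.70².
Subtracting the Seismometer 1 equation from the Seismometer 2 and Seismometer 3 equations removes the quadratic terms:
-295.6 x + 131.8 y = 14888.33
-393.6 x − 381.6 y = -28365.37
Solving the 2×2 system: x ≈ -11.8, y ≈ 86.5 km.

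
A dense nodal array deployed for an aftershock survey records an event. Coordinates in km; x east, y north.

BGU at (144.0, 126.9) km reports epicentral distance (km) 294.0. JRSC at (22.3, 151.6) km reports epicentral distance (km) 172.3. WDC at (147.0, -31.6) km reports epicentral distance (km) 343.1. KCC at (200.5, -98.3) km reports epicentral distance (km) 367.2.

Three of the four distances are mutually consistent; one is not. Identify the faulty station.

KCC

Solve using three stations at a time. Using BGU, JRSC, WDC (subtract circle equations pairwise → linear system) gives (x, y) ≈ (-149.7, 140.7).
Distances from that point to each station vs reported:
  BGU: calculated 294.0 vs reported 294.0 → residual 0.0 km
  JRSC: calculated 172.3 vs reported 172.3 → residual 0.0 km
  WDC: calculated 343.1 vs reported 343.1 → residual 0.0 km
  KCC: calculated 424.0 vs reported 367.2 → residual 56.8 km
BGU, JRSC, WDC are mutually consistent (residuals ≈ 0); KCC is off by 56.8 km.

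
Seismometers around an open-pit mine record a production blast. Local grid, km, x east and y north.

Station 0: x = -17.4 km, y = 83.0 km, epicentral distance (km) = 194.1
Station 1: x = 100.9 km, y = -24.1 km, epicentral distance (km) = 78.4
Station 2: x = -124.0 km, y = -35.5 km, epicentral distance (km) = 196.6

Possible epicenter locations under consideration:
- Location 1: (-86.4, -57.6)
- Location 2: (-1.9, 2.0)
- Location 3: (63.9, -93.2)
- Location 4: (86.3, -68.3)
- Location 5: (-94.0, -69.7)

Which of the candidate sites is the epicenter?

Location 3

For each candidate, compare |candidate − station| to the reported distance:
Location 1: residuals Station 0 37.5, Station 1 111.9, Station 2 153.0 → max 153.0 km
Location 2: residuals Station 0 111.6, Station 1 27.7, Station 2 68.9 → max 111.6 km
Location 3: residuals Station 0 0.0, Station 1 0.0, Station 2 0.0 → max 0.0 km
Location 4: residuals Station 0 10.7, Station 1 31.9, Station 2 16.2 → max 31.9 km
Location 5: residuals Station 0 23.3, Station 1 121.8, Station 2 151.1 → max 151.1 km
Only Location 3 has all residuals ≈ 0.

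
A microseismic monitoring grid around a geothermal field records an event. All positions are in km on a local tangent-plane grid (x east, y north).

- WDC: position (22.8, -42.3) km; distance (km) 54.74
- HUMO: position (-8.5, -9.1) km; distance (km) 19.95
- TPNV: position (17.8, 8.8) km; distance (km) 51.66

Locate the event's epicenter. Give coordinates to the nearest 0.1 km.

x ≈ -26.3 km, y ≈ -18.1 km

Circle about each station: (x − 22.8)² + (y + 42.3)² = 54.74²; (x + 8.5)² + (y + 9.1)² = 19.95²; (x − 17.8)² + (y − 8.8)² = 51.66².
Subtracting the WDC equation from the HUMO and TPNV equations removes the quadratic terms:
-62.6 x + 66.4 y = 444.40
-10.0 x + 102.2 y = -1587.14
Solving the 2×2 system: x ≈ -26.3, y ≈ -18.1 km.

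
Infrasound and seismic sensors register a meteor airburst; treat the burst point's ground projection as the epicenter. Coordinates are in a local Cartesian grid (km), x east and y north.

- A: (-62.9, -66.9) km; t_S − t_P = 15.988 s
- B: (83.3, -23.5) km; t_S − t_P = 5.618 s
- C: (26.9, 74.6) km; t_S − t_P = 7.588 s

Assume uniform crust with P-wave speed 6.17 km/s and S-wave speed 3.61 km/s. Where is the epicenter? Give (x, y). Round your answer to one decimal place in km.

x ≈ 50.9 km, y ≈ 13.1 km

Distance from S−P lag: d = Δt · v_P v_S / (v_P − v_S) = Δt · (6.17·3.61)/(6.17−3.61) ≈ 8.7007·Δt.
So d_A = 139.11, d_B = 48.88, d_C = 66.02 km.
Circle about each station: (x + 62.9)² + (y + 66.9)² = 139.11²; (x − 83.3)² + (y + 23.5)² = 48.88²; (x − 26.9)² + (y − 74.6)² = 66.02².
Subtracting the A equation from the B and C equations removes the quadratic terms:
292.4 x + 86.8 y = 16021.46
179.6 x + 283.0 y = 12849.70
Solving the 2×2 system: x ≈ 50.9, y ≈ 13.1 km.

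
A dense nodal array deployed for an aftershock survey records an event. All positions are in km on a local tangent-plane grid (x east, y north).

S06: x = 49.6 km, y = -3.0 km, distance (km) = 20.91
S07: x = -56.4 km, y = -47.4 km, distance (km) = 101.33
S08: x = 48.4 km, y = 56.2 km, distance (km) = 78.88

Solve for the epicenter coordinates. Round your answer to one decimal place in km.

(41.8, -22.4)

Circle about each station: (x − 49.6)² + (y + 3.0)² = 20.91²; (x + 56.4)² + (y + 47.4)² = 101.33²; (x − 48.4)² + (y − 56.2)² = 78.88².
Subtracting pairs of circle equations eliminates x²+y² and gives linear equations (the radical axes):
-212.0 x − 88.8 y = -6871.98
-2.4 x + 118.4 y = -2752.99
Solving the 2×2 system: x ≈ 41.8, y ≈ -22.4 km.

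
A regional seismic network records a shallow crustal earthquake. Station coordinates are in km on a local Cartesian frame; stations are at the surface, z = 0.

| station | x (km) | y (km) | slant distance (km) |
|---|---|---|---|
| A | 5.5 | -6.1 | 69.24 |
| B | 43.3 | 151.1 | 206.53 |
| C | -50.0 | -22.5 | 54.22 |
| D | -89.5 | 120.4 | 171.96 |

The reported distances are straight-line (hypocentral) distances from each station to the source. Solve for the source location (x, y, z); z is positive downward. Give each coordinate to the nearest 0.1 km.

Each station gives a sphere (x−x_i)² + (y−y_i)² + z² = d_i² (stations at z=0).
Subtracting the A sphere from B and C: z² cancels, leaving linear equations in x and y:
75.6 x + 314.4 y = -13221.82
-111.0 x − 32.8 y = 4793.16
Solving: x ≈ -33.107, y ≈ -34.093 km (keep extra digits for the depth step; rounded: -33.1, -34.1).
Then from the A sphere: z² = 69.24² − (x − 5.5)² − (y + 6.1)² with x = -33.107, y = -34.093, so z ≈ 50.200 ≈ 50.2 km.

x ≈ -33.1 km, y ≈ -34.1 km, depth ≈ 50.2 km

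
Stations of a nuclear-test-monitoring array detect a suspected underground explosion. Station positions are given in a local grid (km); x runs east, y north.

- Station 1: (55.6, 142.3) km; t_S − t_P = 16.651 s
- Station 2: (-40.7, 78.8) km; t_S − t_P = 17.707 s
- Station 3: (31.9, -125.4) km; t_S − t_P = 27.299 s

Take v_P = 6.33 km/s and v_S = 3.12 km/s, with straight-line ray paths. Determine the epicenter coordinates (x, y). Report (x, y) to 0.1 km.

Distance from S−P lag: d = Δt · v_P v_S / (v_P − v_S) = Δt · (6.33·3.12)/(6.33−3.12) ≈ 6.1525·Δt.
So d_Station 1 = 102.45, d_Station 2 = 108.94, d_Station 3 = 167.96 km.
Circle about each station: (x − 55.6)² + (y − 142.3)² = 102.45²; (x + 40.7)² + (y − 78.8)² = 108.94²; (x − 31.9)² + (y + 125.4)² = 167.96².
Subtracting pairs of circle equations eliminates x²+y² and gives linear equations (the radical axes):
-192.6 x − 127.0 y = -16846.64
-47.4 x − 535.4 y = -24312.44
Solving the 2×2 system: x ≈ 61.1, y ≈ 40.0 km.

61.1 km east, 40.0 km north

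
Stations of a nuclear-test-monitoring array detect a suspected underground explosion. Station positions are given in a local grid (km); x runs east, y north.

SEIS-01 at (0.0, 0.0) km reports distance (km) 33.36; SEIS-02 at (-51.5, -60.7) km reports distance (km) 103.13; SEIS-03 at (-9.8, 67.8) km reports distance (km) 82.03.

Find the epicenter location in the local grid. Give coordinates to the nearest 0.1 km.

x ≈ 33.3 km, y ≈ -2.0 km

Circle about each station: x² + y² = 33.36²; (x + 51.5)² + (y + 60.7)² = 103.13²; (x + 9.8)² + (y − 67.8)² = 82.03².
Subtracting pairs of circle equations eliminates x²+y² and gives linear equations (the radical axes):
-103.0 x − 121.4 y = -3186.17
-19.6 x + 135.6 y = -923.15
Solving the 2×2 system: x ≈ 33.3, y ≈ -2.0 km.
Check against SEIS-01 (with the unrounded x, y): √(x²+y²) = 33.35 ≈ 33.36 km. ✓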